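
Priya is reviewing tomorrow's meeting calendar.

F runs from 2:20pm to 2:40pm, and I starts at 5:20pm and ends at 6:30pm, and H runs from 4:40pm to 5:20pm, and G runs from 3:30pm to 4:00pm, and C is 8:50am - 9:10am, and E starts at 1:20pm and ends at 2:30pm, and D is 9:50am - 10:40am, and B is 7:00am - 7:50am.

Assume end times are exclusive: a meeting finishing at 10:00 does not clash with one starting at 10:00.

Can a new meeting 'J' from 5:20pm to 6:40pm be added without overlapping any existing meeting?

No — it overlaps I

B: ends 7:50am at or before J starts 5:20pm → clear.
C: ends 9:10am at or before J starts 5:20pm → clear.
D: ends 10:40am at or before J starts 5:20pm → clear.
E: ends 2:30pm at or before J starts 5:20pm → clear.
F: ends 2:40pm at or before J starts 5:20pm → clear.
G: ends 4:00pm at or before J starts 5:20pm → clear.
H: ends 5:20pm at or before J starts 5:20pm → clear.
I: starts 5:20pm before J ends 6:40pm, and ends 6:30pm after J starts 5:20pm → overlap.
J overlaps I.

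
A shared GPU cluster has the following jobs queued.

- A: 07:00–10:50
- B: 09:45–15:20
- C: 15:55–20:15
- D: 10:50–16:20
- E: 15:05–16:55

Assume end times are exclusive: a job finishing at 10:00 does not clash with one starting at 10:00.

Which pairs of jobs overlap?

Two intervals overlap when each starts before the other ends.
Sorted by start: A, B, D, E, C.
B starts before A ends → A and B overlap.
D starts exactly when A ends (back-to-back, no overlap), so nothing later overlaps A either.
D starts before B ends → B and D overlap.
E starts before B ends → B and E overlap.
C starts after B ends.
E starts before D ends → D and E overlap.
C starts before D ends → D and C overlap.
C starts before E ends → E and C overlap.

A & B, B & D, B & E, C & D, C & E, D & E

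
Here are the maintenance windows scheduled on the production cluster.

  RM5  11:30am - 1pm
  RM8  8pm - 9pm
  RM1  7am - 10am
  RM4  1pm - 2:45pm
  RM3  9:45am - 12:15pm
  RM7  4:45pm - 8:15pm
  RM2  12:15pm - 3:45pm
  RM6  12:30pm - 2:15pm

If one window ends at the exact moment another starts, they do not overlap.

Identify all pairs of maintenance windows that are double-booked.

RM1 & RM3, RM2 & RM4, RM2 & RM5, RM2 & RM6, RM3 & RM5, RM4 & RM6, RM5 & RM6, RM7 & RM8

Sorted by start: RM1, RM3, RM5, RM2, RM6, RM4, RM7, RM8.
RM3 starts before RM1 ends → RM1 and RM3 overlap.
RM5 starts after RM1 ends — done with RM1.
RM5 starts before RM3 ends → RM3 and RM5 overlap.
RM2 starts exactly when RM3 ends (back-to-back, no overlap) — done with RM3.
RM2 starts before RM5 ends → RM5 and RM2 overlap.
RM6 starts before RM5 ends → RM5 and RM6 overlap.
RM4 starts exactly when RM5 ends (back-to-back, no overlap) — done with RM5.
RM6 starts before RM2 ends → RM2 and RM6 overlap.
RM4 starts before RM2 ends → RM2 and RM4 overlap.
RM7 starts after RM2 ends — done with RM2.
RM4 starts before RM6 ends → RM6 and RM4 overlap.
RM7 starts after RM6 ends — done with RM6.
RM7 starts after RM4 ends — done with RM4.
RM8 starts before RM7 ends → RM7 and RM8 overlap.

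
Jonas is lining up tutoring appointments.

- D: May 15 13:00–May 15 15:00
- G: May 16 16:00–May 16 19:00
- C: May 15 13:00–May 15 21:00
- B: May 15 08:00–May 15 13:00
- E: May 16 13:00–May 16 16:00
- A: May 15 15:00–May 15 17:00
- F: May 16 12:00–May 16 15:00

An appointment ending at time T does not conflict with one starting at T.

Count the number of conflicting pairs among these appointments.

Sorted by start: B, C, D, A, F, E, G.
C starts exactly when B ends (back-to-back, no overlap); B is clear from here.
D starts before C ends → C and D overlap.
A starts before C ends → C and A overlap.
F starts after C ends; C is clear from here.
A starts exactly when D ends (back-to-back, no overlap); D is clear from here.
F starts after A ends; A is clear from here.
E starts before F ends → F and E overlap.
G starts after F ends.
G starts exactly when E ends (back-to-back, no overlap).
Overlapping pairs: A & C, C & D, E & F — 3 in total.

3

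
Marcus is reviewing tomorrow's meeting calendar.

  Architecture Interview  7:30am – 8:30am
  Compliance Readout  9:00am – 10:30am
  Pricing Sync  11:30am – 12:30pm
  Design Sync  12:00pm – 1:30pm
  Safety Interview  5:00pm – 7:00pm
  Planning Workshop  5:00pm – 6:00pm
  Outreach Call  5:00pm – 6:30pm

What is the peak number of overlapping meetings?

3

Walk through starts and ends in time order (an end at T is processed before a start at T):
7:30am start Architecture Interview → 1
8:30am end Architecture Interview → 0
9:00am start Compliance Readout → 1
10:30am end Compliance Readout → 0
11:30am start Pricing Sync → 1
12:00pm start Design Sync → 2
12:30pm end Pricing Sync → 1
1:30pm end Design Sync → 0
5:00pm start Outreach Call → 1
5:00pm start Planning Workshop → 2
5:00pm start Safety Interview → 3
6:00pm end Planning Workshop → 2
6:30pm end Outreach Call → 1
7:00pm end Safety Interview → 0
Peak is 3, at 5:00pm (Outreach Call, Planning Workshop, Safety Interview).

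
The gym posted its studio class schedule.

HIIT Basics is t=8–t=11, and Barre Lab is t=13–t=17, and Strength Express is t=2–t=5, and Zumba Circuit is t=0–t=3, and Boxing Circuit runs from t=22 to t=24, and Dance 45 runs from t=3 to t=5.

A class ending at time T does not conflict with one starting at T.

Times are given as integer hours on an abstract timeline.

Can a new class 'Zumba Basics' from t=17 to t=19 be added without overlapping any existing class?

Yes — the slot is free

Zumba Circuit: ends t=3 at or before Zumba Basics starts t=17 → clear.
Strength Express: ends t=5 at or before Zumba Basics starts t=17 → clear.
Dance 45: ends t=5 at or before Zumba Basics starts t=17 → clear.
HIIT Basics: ends t=11 at or before Zumba Basics starts t=17 → clear.
Barre Lab: ends t=17 at or before Zumba Basics starts t=17 → clear.
Boxing Circuit: starts t=22 at or after Zumba Basics ends t=19 → clear.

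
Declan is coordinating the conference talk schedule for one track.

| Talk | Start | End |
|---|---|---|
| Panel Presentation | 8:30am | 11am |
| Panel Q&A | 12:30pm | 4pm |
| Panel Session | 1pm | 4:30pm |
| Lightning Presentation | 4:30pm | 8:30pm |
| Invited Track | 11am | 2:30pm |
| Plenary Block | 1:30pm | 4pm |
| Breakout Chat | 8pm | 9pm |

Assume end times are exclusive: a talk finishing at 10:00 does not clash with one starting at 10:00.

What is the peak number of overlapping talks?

Walk through starts and ends in time order (an end at T is processed before a start at T):
8:30am start Panel Presentation → 1
11am end Panel Presentation → 0
11am start Invited Track → 1
12:30pm start Panel Q&A → 2
1pm start Panel Session → 3
1:30pm start Plenary Block → 4
2:30pm end Invited Track → 3
4pm end Panel Q&A → 2
4pm end Plenary Block → 1
4:30pm end Panel Session → 0
4:30pm start Lightning Presentation → 1
8pm start Breakout Chat → 2
8:30pm end Lightning Presentation → 1
9pm end Breakout Chat → 0
Peak is 4, at 1:30pm (Invited Track, Panel Q&A, Panel Session, Plenary Block).

4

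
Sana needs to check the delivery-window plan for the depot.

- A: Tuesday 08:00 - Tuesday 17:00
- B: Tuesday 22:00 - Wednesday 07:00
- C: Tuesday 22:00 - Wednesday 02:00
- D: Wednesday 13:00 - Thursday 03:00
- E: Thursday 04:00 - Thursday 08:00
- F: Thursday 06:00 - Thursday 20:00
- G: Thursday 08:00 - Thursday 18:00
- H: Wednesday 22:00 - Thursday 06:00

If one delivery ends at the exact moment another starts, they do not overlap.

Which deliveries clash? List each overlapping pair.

Sorted by start: A, B, C, D, H, E, F, G.
B starts after A ends — done with A.
C starts before B ends → B and C overlap.
D starts after B ends — done with B.
D starts after C ends — done with C.
H starts before D ends → D and H overlap.
E starts after D ends — done with D.
E starts before H ends → H and E overlap.
F starts exactly when H ends (back-to-back, no overlap) — done with H.
F starts before E ends → E and F overlap.
G starts exactly when E ends (back-to-back, no overlap).
G starts before F ends → F and G overlap.

B & C, D & H, E & F, E & H, F & G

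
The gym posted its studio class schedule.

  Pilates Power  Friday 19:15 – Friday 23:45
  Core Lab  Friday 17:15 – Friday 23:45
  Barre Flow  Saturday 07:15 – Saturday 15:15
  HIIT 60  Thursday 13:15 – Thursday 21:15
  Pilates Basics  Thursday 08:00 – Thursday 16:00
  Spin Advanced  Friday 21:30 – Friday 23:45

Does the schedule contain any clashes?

Yes

Check each pair: they overlap iff neither finishes before the other starts.
Sorted by start: Pilates Basics, HIIT 60, Core Lab, Pilates Power, Spin Advanced, Barre Flow.
HIIT 60 starts before Pilates Basics ends → Pilates Basics and HIIT 60 overlap.
That's a conflict, so the schedule is not conflict-free.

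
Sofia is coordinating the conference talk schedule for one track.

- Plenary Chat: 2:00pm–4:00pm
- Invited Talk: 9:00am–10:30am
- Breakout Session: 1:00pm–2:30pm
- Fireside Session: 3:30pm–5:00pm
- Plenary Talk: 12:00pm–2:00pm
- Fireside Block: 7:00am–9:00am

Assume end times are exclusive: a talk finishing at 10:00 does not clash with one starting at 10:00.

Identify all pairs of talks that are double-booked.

Check each pair: they overlap iff neither finishes before the other starts.
Sorted by start: Fireside Block, Invited Talk, Plenary Talk, Breakout Session, Plenary Chat, Fireside Session.
Invited Talk starts exactly when Fireside Block ends (back-to-back, no overlap), so nothing later overlaps Fireside Block either.
Plenary Talk starts after Invited Talk ends, so nothing later overlaps Invited Talk either.
Breakout Session starts before Plenary Talk ends → Plenary Talk and Breakout Session overlap.
Plenary Chat starts exactly when Plenary Talk ends (back-to-back, no overlap), so nothing later overlaps Plenary Talk either.
Plenary Chat starts before Breakout Session ends → Breakout Session and Plenary Chat overlap.
Fireside Session starts after Breakout Session ends.
Fireside Session starts before Plenary Chat ends → Plenary Chat and Fireside Session overlap.

Breakout Session & Plenary Chat, Breakout Session & Plenary Talk, Fireside Session & Plenary Chat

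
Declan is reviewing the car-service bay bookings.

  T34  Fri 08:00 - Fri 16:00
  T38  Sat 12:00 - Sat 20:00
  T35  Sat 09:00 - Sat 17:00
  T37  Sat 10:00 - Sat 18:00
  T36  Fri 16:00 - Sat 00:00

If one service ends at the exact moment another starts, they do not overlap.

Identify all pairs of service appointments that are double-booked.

Sorted by start: T34, T36, T35, T37, T38.
T36 starts exactly when T34 ends (back-to-back, no overlap), so nothing later overlaps T34 either.
T35 starts after T36 ends, so nothing later overlaps T36 either.
T37 starts before T35 ends → T35 and T37 overlap.
T38 starts before T35 ends → T35 and T38 overlap.
T38 starts before T37 ends → T37 and T38 overlap.

T35 & T37, T35 & T38, T37 & T38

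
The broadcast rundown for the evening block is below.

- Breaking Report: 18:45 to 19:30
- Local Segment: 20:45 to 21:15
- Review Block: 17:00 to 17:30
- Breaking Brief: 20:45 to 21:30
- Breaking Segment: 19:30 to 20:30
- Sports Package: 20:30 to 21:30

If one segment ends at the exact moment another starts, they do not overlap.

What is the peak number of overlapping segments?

3

Sort all start/end points and keep a running count:
17:00 start Review Block → 1
17:30 end Review Block → 0
18:45 start Breaking Report → 1
19:30 end Breaking Report → 0
19:30 start Breaking Segment → 1
20:30 end Breaking Segment → 0
20:30 start Sports Package → 1
20:45 start Breaking Brief → 2
20:45 start Local Segment → 3
21:15 end Local Segment → 2
21:30 end Breaking Brief → 1
21:30 end Sports Package → 0
Peak is 3, at 20:45 (Breaking Brief, Local Segment, Sports Package).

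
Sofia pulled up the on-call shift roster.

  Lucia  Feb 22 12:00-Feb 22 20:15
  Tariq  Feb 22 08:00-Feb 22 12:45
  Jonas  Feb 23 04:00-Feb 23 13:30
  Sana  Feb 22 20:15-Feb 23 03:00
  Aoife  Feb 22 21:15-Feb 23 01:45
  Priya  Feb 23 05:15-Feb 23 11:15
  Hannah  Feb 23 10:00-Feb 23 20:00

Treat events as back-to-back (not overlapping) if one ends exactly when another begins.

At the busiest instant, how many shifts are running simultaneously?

3

Sort all start/end points and keep a running count:
Feb 22 08:00 start Tariq → 1
Feb 22 12:00 start Lucia → 2
Feb 22 12:45 end Tariq → 1
Feb 22 20:15 end Lucia → 0
Feb 22 20:15 start Sana → 1
Feb 22 21:15 start Aoife → 2
Feb 23 01:45 end Aoife → 1
Feb 23 03:00 end Sana → 0
Feb 23 04:00 start Jonas → 1
Feb 23 05:15 start Priya → 2
Feb 23 10:00 start Hannah → 3
Feb 23 11:15 end Priya → 2
Feb 23 13:30 end Jonas → 1
Feb 23 20:00 end Hannah → 0
Peak is 3, at Feb 23 10:00 (Hannah, Jonas, Priya).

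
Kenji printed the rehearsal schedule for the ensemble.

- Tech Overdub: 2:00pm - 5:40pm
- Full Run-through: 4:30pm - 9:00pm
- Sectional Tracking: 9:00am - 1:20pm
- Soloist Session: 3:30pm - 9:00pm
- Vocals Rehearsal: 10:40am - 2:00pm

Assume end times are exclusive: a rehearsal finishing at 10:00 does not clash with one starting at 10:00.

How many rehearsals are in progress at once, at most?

Sweep the timeline, counting +1 at each start and −1 at each end (ends before starts at a tie):
9:00am start Sectional Tracking → 1
10:40am start Vocals Rehearsal → 2
1:20pm end Sectional Tracking → 1
2:00pm end Vocals Rehearsal → 0
2:00pm start Tech Overdub → 1
3:30pm start Soloist Session → 2
4:30pm start Full Run-through → 3
5:40pm end Tech Overdub → 2
9:00pm end Full Run-through → 1
9:00pm end Soloist Session → 0
Peak is 3, at 4:30pm (Full Run-through, Soloist Session, Tech Overdub).

3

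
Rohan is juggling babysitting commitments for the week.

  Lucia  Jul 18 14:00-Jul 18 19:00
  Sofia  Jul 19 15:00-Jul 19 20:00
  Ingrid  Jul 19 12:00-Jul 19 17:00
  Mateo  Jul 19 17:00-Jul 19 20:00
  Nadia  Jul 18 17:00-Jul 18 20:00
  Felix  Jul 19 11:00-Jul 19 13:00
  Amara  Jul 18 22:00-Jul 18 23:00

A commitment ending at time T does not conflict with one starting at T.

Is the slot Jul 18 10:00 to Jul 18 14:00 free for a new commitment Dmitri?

Lucia: starts Jul 18 14:00 at or after Dmitri ends Jul 18 14:00 → clear.
Nadia: starts Jul 18 17:00 at or after Dmitri ends Jul 18 14:00 → clear.
Amara: starts Jul 18 22:00 at or after Dmitri ends Jul 18 14:00 → clear.
Felix: starts Jul 19 11:00 at or after Dmitri ends Jul 18 14:00 → clear.
Ingrid: starts Jul 19 12:00 at or after Dmitri ends Jul 18 14:00 → clear.
Sofia: starts Jul 19 15:00 at or after Dmitri ends Jul 18 14:00 → clear.
Mateo: starts Jul 19 17:00 at or after Dmitri ends Jul 18 14:00 → clear.

Yes — the slot is free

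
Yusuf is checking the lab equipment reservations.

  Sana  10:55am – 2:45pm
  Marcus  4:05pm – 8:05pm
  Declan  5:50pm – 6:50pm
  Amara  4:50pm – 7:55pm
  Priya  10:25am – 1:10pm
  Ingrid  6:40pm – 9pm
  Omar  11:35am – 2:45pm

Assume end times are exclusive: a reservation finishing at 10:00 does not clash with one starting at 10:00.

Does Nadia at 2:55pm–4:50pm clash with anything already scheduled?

Priya: ends 1:10pm at or before Nadia starts 2:55pm → clear.
Sana: ends 2:45pm at or before Nadia starts 2:55pm → clear.
Omar: ends 2:45pm at or before Nadia starts 2:55pm → clear.
Marcus: starts 4:05pm before Nadia ends 4:50pm, and ends 8:05pm after Nadia starts 2:55pm → overlap.
Amara: starts 4:50pm at or after Nadia ends 4:50pm → clear.
Declan: starts 5:50pm at or after Nadia ends 4:50pm → clear.
Ingrid: starts 6:40pm at or after Nadia ends 4:50pm → clear.
Nadia overlaps Marcus.

Yes — it overlaps Marcus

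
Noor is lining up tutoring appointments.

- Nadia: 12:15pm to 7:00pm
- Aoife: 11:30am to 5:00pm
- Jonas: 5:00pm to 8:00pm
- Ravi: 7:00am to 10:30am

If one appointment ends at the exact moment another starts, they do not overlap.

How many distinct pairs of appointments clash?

Check each pair: they overlap iff neither finishes before the other starts.
Sorted by start: Ravi, Aoife, Nadia, Jonas.
Aoife starts after Ravi ends, so Ravi has no further overlaps.
Nadia starts before Aoife ends → Aoife and Nadia overlap.
Jonas starts exactly when Aoife ends (back-to-back, no overlap).
Jonas starts before Nadia ends → Nadia and Jonas overlap.
Overlapping pairs: Aoife & Nadia, Jonas & Nadia — 2 in total.

2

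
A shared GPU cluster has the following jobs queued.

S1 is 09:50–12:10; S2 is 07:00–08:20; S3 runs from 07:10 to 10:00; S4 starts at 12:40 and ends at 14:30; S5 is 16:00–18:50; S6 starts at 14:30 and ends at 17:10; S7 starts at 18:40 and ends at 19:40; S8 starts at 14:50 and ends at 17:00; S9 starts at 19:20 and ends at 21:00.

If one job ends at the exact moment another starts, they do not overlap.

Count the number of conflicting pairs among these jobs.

7

Two intervals overlap when each starts before the other ends.
Sorted by start: S2, S3, S1, S4, S6, S8, S5, S7, S9.
S3 starts before S2 ends → S2 and S3 overlap.
S1 starts after S2 ends — done with S2.
S1 starts before S3 ends → S3 and S1 overlap.
S4 starts after S3 ends — done with S3.
S4 starts after S1 ends — done with S1.
S6 starts exactly when S4 ends (back-to-back, no overlap) — done with S4.
S8 starts before S6 ends → S6 and S8 overlap.
S5 starts before S6 ends → S6 and S5 overlap.
S7 starts after S6 ends — done with S6.
S5 starts before S8 ends → S8 and S5 overlap.
S7 starts after S8 ends — done with S8.
S7 starts before S5 ends → S5 and S7 overlap.
S9 starts after S5 ends.
S9 starts before S7 ends → S7 and S9 overlap.
Overlapping pairs: S1 & S3, S2 & S3, S5 & S6, S5 & S7, S5 & S8, S6 & S8, S7 & S9 — 7 in total.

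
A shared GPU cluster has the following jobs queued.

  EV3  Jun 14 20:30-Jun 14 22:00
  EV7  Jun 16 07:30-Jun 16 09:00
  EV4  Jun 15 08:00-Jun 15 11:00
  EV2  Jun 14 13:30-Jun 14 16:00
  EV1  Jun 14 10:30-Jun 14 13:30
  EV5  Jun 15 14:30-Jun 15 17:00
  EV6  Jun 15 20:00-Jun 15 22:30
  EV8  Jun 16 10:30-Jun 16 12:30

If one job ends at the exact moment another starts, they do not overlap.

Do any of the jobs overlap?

Sorted by start: EV1, EV2, EV3, EV4, EV5, EV6, EV7, EV8.
EV2 starts exactly when EV1 ends (back-to-back, no overlap) — done with EV1.
EV3 starts after EV2 ends — done with EV2.
EV4 starts after EV3 ends — done with EV3.
EV5 starts after EV4 ends — done with EV4.
EV6 starts after EV5 ends — done with EV5.
EV7 starts after EV6 ends — done with EV6.
EV8 starts after EV7 ends.
Every pair is clear; the schedule has no overlaps.

No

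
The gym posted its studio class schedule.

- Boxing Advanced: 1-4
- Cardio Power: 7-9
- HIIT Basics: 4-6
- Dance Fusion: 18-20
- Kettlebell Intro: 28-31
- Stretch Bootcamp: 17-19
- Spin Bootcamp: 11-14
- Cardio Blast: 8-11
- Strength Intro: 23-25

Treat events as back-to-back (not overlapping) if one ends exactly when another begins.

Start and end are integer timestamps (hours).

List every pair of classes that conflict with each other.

Cardio Blast & Cardio Power, Dance Fusion & Stretch Bootcamp

Sorted by start: Boxing Advanced, HIIT Basics, Cardio Power, Cardio Blast, Spin Bootcamp, Stretch Bootcamp, Dance Fusion, Strength Intro, Kettlebell Intro.
HIIT Basics starts exactly when Boxing Advanced ends (back-to-back, no overlap); Boxing Advanced is clear from here.
Cardio Power starts after HIIT Basics ends; HIIT Basics is clear from here.
Cardio Blast starts before Cardio Power ends → Cardio Power and Cardio Blast overlap.
Spin Bootcamp starts after Cardio Power ends; Cardio Power is clear from here.
Spin Bootcamp starts exactly when Cardio Blast ends (back-to-back, no overlap); Cardio Blast is clear from here.
Stretch Bootcamp starts after Spin Bootcamp ends; Spin Bootcamp is clear from here.
Dance Fusion starts before Stretch Bootcamp ends → Stretch Bootcamp and Dance Fusion overlap.
Strength Intro starts after Stretch Bootcamp ends; Stretch Bootcamp is clear from here.
Strength Intro starts after Dance Fusion ends; Dance Fusion is clear from here.
Kettlebell Intro starts after Strength Intro ends.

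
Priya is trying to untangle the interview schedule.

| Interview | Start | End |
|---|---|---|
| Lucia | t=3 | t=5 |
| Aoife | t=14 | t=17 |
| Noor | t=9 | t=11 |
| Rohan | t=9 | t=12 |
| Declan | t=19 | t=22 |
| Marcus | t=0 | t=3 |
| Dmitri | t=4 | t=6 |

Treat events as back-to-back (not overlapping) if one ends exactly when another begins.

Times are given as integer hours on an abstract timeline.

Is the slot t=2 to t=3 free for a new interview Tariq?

No — it overlaps Marcus

Marcus: starts t=0 before Tariq ends t=3, and ends t=3 after Tariq starts t=2 → overlap.
Lucia: starts t=3 at or after Tariq ends t=3 → clear.
Dmitri: starts t=4 at or after Tariq ends t=3 → clear.
Noor: starts t=9 at or after Tariq ends t=3 → clear.
Rohan: starts t=9 at or after Tariq ends t=3 → clear.
Aoife: starts t=14 at or after Tariq ends t=3 → clear.
Declan: starts t=19 at or after Tariq ends t=3 → clear.
Tariq overlaps Marcus.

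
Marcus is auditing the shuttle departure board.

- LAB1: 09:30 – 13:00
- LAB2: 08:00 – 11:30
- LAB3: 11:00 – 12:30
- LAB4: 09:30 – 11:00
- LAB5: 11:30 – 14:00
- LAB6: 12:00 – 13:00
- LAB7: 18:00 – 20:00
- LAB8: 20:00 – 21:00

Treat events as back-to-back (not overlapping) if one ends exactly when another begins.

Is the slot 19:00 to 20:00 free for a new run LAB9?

No — it overlaps LAB7

LAB2: ends 11:30 at or before LAB9 starts 19:00 → clear.
LAB1: ends 13:00 at or before LAB9 starts 19:00 → clear.
LAB4: ends 11:00 at or before LAB9 starts 19:00 → clear.
LAB3: ends 12:30 at or before LAB9 starts 19:00 → clear.
LAB5: ends 14:00 at or before LAB9 starts 19:00 → clear.
LAB6: ends 13:00 at or before LAB9 starts 19:00 → clear.
LAB7: starts 18:00 before LAB9 ends 20:00, and ends 20:00 after LAB9 starts 19:00 → overlap.
LAB8: starts 20:00 at or after LAB9 ends 20:00 → clear.
LAB9 overlaps LAB7.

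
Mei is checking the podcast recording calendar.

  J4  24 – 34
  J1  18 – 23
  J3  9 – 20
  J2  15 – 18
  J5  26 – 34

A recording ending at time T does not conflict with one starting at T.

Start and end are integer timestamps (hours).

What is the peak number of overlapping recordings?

2

Walk through starts and ends in time order (an end at T is processed before a start at T):
9 start J3 → 1
15 start J2 → 2
18 end J2 → 1
18 start J1 → 2
20 end J3 → 1
23 end J1 → 0
24 start J4 → 1
26 start J5 → 2
34 end J4 → 1
34 end J5 → 0
Peak is 2, at 15 (J2, J3).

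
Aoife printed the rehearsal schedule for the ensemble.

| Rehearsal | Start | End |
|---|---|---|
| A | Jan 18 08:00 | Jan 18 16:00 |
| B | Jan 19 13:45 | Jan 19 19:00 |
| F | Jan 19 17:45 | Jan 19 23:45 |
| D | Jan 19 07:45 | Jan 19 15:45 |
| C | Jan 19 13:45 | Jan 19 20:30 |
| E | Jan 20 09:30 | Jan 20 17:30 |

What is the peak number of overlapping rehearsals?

3

Walk through starts and ends in time order (an end at T is processed before a start at T):
Jan 18 08:00 start A → 1
Jan 18 16:00 end A → 0
Jan 19 07:45 start D → 1
Jan 19 13:45 start B → 2
Jan 19 13:45 start C → 3
Jan 19 15:45 end D → 2
Jan 19 17:45 start F → 3
Jan 19 19:00 end B → 2
Jan 19 20:30 end C → 1
Jan 19 23:45 end F → 0
Jan 20 09:30 start E → 1
Jan 20 17:30 end E → 0
Peak is 3, at Jan 19 13:45 (B, C, D).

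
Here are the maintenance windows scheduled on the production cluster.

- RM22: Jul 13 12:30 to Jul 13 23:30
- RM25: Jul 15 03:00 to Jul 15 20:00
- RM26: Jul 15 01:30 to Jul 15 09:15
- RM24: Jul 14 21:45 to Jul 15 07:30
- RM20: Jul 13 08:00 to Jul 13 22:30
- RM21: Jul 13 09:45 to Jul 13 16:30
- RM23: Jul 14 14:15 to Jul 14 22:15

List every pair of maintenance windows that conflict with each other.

RM20 & RM21, RM20 & RM22, RM21 & RM22, RM23 & RM24, RM24 & RM25, RM24 & RM26, RM25 & RM26

Sorted by start: RM20, RM21, RM22, RM23, RM24, RM26, RM25.
RM21 starts before RM20 ends → RM20 and RM21 overlap.
RM22 starts before RM20 ends → RM20 and RM22 overlap.
RM23 starts after RM20 ends, so RM20 has no further overlaps.
RM22 starts before RM21 ends → RM21 and RM22 overlap.
RM23 starts after RM21 ends, so RM21 has no further overlaps.
RM23 starts after RM22 ends, so RM22 has no further overlaps.
RM24 starts before RM23 ends → RM23 and RM24 overlap.
RM26 starts after RM23 ends, so RM23 has no further overlaps.
RM26 starts before RM24 ends → RM24 and RM26 overlap.
RM25 starts before RM24 ends → RM24 and RM25 overlap.
RM25 starts before RM26 ends → RM26 and RM25 overlap.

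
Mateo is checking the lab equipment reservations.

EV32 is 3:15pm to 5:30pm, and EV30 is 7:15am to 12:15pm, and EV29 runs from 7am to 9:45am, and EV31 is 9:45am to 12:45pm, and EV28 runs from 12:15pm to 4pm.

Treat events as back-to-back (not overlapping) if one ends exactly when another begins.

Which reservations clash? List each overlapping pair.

Sorted by start: EV29, EV30, EV31, EV28, EV32.
EV30 starts before EV29 ends → EV29 and EV30 overlap.
EV31 starts exactly when EV29 ends (back-to-back, no overlap) — done with EV29.
EV31 starts before EV30 ends → EV30 and EV31 overlap.
EV28 starts exactly when EV30 ends (back-to-back, no overlap) — done with EV30.
EV28 starts before EV31 ends → EV31 and EV28 overlap.
EV32 starts after EV31 ends.
EV32 starts before EV28 ends → EV28 and EV32 overlap.

EV28 & EV31, EV28 & EV32, EV29 & EV30, EV30 & EV31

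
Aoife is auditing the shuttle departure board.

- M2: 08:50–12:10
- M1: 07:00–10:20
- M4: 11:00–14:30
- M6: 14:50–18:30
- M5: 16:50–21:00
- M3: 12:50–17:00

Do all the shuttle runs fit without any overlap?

No

Sorted by start: M1, M2, M4, M3, M6, M5.
M2 starts before M1 ends → M1 and M2 overlap.
That's a conflict, so the schedule is not conflict-free.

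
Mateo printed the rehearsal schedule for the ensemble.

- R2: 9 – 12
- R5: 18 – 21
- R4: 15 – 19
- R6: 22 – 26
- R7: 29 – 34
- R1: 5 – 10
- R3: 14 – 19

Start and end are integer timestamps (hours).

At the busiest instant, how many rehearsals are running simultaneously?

Walk through starts and ends in time order (an end at T is processed before a start at T):
5 start R1 → 1
9 start R2 → 2
10 end R1 → 1
12 end R2 → 0
14 start R3 → 1
15 start R4 → 2
18 start R5 → 3
19 end R3 → 2
19 end R4 → 1
21 end R5 → 0
22 start R6 → 1
26 end R6 → 0
29 start R7 → 1
34 end R7 → 0
Peak is 3, at 18 (R3, R4, R5).

3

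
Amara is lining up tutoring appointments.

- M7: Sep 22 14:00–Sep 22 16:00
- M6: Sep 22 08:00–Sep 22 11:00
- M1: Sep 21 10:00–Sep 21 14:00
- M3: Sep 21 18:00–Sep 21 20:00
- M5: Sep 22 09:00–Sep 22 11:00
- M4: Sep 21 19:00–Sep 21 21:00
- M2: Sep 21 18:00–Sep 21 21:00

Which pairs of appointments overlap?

Sorted by start: M1, M2, M3, M4, M6, M5, M7.
M2 starts after M1 ends — done with M1.
M3 starts before M2 ends → M2 and M3 overlap.
M4 starts before M2 ends → M2 and M4 overlap.
M6 starts after M2 ends — done with M2.
M4 starts before M3 ends → M3 and M4 overlap.
M6 starts after M3 ends — done with M3.
M6 starts after M4 ends — done with M4.
M5 starts before M6 ends → M6 and M5 overlap.
M7 starts after M6 ends.
M7 starts after M5 ends.

M2 & M3, M2 & M4, M3 & M4, M5 & M6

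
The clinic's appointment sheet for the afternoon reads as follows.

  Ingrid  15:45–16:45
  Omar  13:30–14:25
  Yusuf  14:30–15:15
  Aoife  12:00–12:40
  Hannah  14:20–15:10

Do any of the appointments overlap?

Sorted by start: Aoife, Omar, Hannah, Yusuf, Ingrid.
Omar starts after Aoife ends; Aoife is clear from here.
Hannah starts before Omar ends → Omar and Hannah overlap.
That's a conflict, so the schedule is not conflict-free.

Yes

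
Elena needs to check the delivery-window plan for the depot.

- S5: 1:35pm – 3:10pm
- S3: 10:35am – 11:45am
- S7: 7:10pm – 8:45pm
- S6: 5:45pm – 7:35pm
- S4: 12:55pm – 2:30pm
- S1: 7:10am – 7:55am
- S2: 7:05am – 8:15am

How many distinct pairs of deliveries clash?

3

Sorted by start: S2, S1, S3, S4, S5, S6, S7.
S1 starts before S2 ends → S2 and S1 overlap.
S3 starts after S2 ends, so S2 has no further overlaps.
S3 starts after S1 ends, so S1 has no further overlaps.
S4 starts after S3 ends, so S3 has no further overlaps.
S5 starts before S4 ends → S4 and S5 overlap.
S6 starts after S4 ends, so S4 has no further overlaps.
S6 starts after S5 ends, so S5 has no further overlaps.
S7 starts before S6 ends → S6 and S7 overlap.
Overlapping pairs: S1 & S2, S4 & S5, S6 & S7 — 3 in total.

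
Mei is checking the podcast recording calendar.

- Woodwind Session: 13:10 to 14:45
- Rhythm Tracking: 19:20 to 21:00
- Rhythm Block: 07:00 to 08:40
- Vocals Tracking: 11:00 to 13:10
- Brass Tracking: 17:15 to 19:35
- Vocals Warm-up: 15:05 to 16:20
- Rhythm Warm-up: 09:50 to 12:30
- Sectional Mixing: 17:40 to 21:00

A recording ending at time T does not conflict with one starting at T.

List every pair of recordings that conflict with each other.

Two intervals overlap when each starts before the other ends.
Sorted by start: Rhythm Block, Rhythm Warm-up, Vocals Tracking, Woodwind Session, Vocals Warm-up, Brass Tracking, Sectional Mixing, Rhythm Tracking.
Rhythm Warm-up starts after Rhythm Block ends — done with Rhythm Block.
Vocals Tracking starts before Rhythm Warm-up ends → Rhythm Warm-up and Vocals Tracking overlap.
Woodwind Session starts after Rhythm Warm-up ends — done with Rhythm Warm-up.
Woodwind Session starts exactly when Vocals Tracking ends (back-to-back, no overlap) — done with Vocals Tracking.
Vocals Warm-up starts after Woodwind Session ends — done with Woodwind Session.
Brass Tracking starts after Vocals Warm-up ends — done with Vocals Warm-up.
Sectional Mixing starts before Brass Tracking ends → Brass Tracking and Sectional Mixing overlap.
Rhythm Tracking starts before Brass Tracking ends → Brass Tracking and Rhythm Tracking overlap.
Rhythm Tracking starts before Sectional Mixing ends → Sectional Mixing and Rhythm Tracking overlap.

Brass Tracking & Rhythm Tracking, Brass Tracking & Sectional Mixing, Rhythm Tracking & Sectional Mixing, Rhythm Warm-up & Vocals Tracking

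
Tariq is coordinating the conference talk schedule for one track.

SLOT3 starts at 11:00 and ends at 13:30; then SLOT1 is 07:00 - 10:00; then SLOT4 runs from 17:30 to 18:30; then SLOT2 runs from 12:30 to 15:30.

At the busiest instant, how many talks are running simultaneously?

Sweep the timeline, counting +1 at each start and −1 at each end (ends before starts at a tie):
07:00 start SLOT1 → 1
10:00 end SLOT1 → 0
11:00 start SLOT3 → 1
12:30 start SLOT2 → 2
13:30 end SLOT3 → 1
15:30 end SLOT2 → 0
17:30 start SLOT4 → 1
18:30 end SLOT4 → 0
Peak is 2, at 12:30 (SLOT2, SLOT3).

2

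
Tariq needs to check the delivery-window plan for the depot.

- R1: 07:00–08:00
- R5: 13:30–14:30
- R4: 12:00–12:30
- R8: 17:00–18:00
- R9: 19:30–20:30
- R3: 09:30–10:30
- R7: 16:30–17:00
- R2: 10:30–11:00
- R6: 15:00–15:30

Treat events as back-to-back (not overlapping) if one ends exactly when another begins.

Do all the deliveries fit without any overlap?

Yes

Sorted by start: R1, R3, R2, R4, R5, R6, R7, R8, R9.
R3 starts after R1 ends, so nothing later overlaps R1 either.
R2 starts exactly when R3 ends (back-to-back, no overlap), so nothing later overlaps R3 either.
R4 starts after R2 ends, so nothing later overlaps R2 either.
R5 starts after R4 ends, so nothing later overlaps R4 either.
R6 starts after R5 ends, so nothing later overlaps R5 either.
R7 starts after R6 ends, so nothing later overlaps R6 either.
R8 starts exactly when R7 ends (back-to-back, no overlap), so nothing later overlaps R7 either.
R9 starts after R8 ends.
Every pair is clear; the schedule has no overlaps.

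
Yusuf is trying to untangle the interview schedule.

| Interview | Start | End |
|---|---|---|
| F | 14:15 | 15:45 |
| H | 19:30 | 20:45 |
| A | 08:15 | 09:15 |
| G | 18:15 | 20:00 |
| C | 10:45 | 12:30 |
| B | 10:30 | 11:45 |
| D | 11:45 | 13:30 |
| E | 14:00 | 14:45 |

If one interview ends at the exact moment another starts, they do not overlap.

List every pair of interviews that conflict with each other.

Sorted by start: A, B, C, D, E, F, G, H.
B starts after A ends, so nothing later overlaps A either.
C starts before B ends → B and C overlap.
D starts exactly when B ends (back-to-back, no overlap), so nothing later overlaps B either.
D starts before C ends → C and D overlap.
E starts after C ends, so nothing later overlaps C either.
E starts after D ends, so nothing later overlaps D either.
F starts before E ends → E and F overlap.
G starts after E ends, so nothing later overlaps E either.
G starts after F ends, so nothing later overlaps F either.
H starts before G ends → G and H overlap.

B & C, C & D, E & F, G & H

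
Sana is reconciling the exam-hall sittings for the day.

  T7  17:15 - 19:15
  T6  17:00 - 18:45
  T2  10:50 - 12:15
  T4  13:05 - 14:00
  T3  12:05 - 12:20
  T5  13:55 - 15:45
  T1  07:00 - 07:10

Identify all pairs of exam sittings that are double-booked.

T2 & T3, T4 & T5, T6 & T7

Sorted by start: T1, T2, T3, T4, T5, T6, T7.
T2 starts after T1 ends; T1 is clear from here.
T3 starts before T2 ends → T2 and T3 overlap.
T4 starts after T2 ends; T2 is clear from here.
T4 starts after T3 ends; T3 is clear from here.
T5 starts before T4 ends → T4 and T5 overlap.
T6 starts after T4 ends; T4 is clear from here.
T6 starts after T5 ends; T5 is clear from here.
T7 starts before T6 ends → T6 and T7 overlap.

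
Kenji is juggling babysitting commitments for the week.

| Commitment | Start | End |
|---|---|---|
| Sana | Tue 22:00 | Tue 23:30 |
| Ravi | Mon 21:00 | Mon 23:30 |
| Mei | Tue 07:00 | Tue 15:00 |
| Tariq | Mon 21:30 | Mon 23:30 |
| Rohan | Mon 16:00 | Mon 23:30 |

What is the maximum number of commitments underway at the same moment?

3

Walk through starts and ends in time order (an end at T is processed before a start at T):
Mon 16:00 start Rohan → 1
Mon 21:00 start Ravi → 2
Mon 21:30 start Tariq → 3
Mon 23:30 end Ravi → 2
Mon 23:30 end Rohan → 1
Mon 23:30 end Tariq → 0
Tue 07:00 start Mei → 1
Tue 15:00 end Mei → 0
Tue 22:00 start Sana → 1
Tue 23:30 end Sana → 0
Peak is 3, at Mon 21:30 (Ravi, Rohan, Tariq).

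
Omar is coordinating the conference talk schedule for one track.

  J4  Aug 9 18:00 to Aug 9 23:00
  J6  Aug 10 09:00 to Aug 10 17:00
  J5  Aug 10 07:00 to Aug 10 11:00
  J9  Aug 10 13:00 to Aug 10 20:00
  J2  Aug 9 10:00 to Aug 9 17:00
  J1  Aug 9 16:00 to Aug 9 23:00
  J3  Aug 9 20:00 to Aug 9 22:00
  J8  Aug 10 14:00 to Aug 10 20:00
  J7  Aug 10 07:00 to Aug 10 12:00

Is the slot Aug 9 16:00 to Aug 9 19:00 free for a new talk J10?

J2: starts Aug 9 10:00 before J10 ends Aug 9 19:00, and ends Aug 9 17:00 after J10 starts Aug 9 16:00 → overlap.
J1: starts Aug 9 16:00 before J10 ends Aug 9 19:00, and ends Aug 9 23:00 after J10 starts Aug 9 16:00 → overlap.
J4: starts Aug 9 18:00 before J10 ends Aug 9 19:00, and ends Aug 9 23:00 after J10 starts Aug 9 16:00 → overlap.
J3: starts Aug 9 20:00 at or after J10 ends Aug 9 19:00 → clear.
J5: starts Aug 10 07:00 at or after J10 ends Aug 9 19:00 → clear.
J7: starts Aug 10 07:00 at or after J10 ends Aug 9 19:00 → clear.
J6: starts Aug 10 09:00 at or after J10 ends Aug 9 19:00 → clear.
J9: starts Aug 10 13:00 at or after J10 ends Aug 9 19:00 → clear.
J8: starts Aug 10 14:00 at or after J10 ends Aug 9 19:00 → clear.
J10 overlaps J1, J2, J4.

No — it overlaps J1, J2, J4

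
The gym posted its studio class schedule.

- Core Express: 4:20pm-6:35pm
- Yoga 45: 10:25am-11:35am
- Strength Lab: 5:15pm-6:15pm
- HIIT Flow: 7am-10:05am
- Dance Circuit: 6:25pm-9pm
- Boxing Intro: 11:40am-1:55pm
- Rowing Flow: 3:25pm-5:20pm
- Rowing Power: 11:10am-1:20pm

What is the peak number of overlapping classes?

Sort all start/end points and keep a running count:
7am start HIIT Flow → 1
10:05am end HIIT Flow → 0
10:25am start Yoga 45 → 1
11:10am start Rowing Power → 2
11:35am end Yoga 45 → 1
11:40am start Boxing Intro → 2
1:20pm end Rowing Power → 1
1:55pm end Boxing Intro → 0
3:25pm start Rowing Flow → 1
4:20pm start Core Express → 2
5:15pm start Strength Lab → 3
5:20pm end Rowing Flow → 2
6:15pm end Strength Lab → 1
6:25pm start Dance Circuit → 2
6:35pm end Core Express → 1
9pm end Dance Circuit → 0
Peak is 3, at 5:15pm (Core Express, Rowing Flow, Strength Lab).

3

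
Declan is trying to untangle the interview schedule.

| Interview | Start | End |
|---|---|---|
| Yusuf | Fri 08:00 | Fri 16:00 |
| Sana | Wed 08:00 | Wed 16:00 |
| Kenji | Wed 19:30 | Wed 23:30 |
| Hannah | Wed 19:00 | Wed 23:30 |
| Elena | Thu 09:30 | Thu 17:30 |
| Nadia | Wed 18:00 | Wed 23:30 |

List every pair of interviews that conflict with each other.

Sorted by start: Sana, Nadia, Hannah, Kenji, Elena, Yusuf.
Nadia starts after Sana ends — done with Sana.
Hannah starts before Nadia ends → Nadia and Hannah overlap.
Kenji starts before Nadia ends → Nadia and Kenji overlap.
Elena starts after Nadia ends — done with Nadia.
Kenji starts before Hannah ends → Hannah and Kenji overlap.
Elena starts after Hannah ends — done with Hannah.
Elena starts after Kenji ends — done with Kenji.
Yusuf starts after Elena ends.

Hannah & Kenji, Hannah & Nadia, Kenji & Nadia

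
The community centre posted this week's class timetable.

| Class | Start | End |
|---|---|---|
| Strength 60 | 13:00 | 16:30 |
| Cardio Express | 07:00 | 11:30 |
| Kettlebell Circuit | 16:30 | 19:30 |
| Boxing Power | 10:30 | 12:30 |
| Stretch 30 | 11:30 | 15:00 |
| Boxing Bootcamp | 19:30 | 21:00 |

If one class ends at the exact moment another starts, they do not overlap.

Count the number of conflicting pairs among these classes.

Check each pair: they overlap iff neither finishes before the other starts.
Sorted by start: Cardio Express, Boxing Power, Stretch 30, Strength 60, Kettlebell Circuit, Boxing Bootcamp.
Boxing Power starts before Cardio Express ends → Cardio Express and Boxing Power overlap.
Stretch 30 starts exactly when Cardio Express ends (back-to-back, no overlap); Cardio Express is clear from here.
Stretch 30 starts before Boxing Power ends → Boxing Power and Stretch 30 overlap.
Strength 60 starts after Boxing Power ends; Boxing Power is clear from here.
Strength 60 starts before Stretch 30 ends → Stretch 30 and Strength 60 overlap.
Kettlebell Circuit starts after Stretch 30 ends; Stretch 30 is clear from here.
Kettlebell Circuit starts exactly when Strength 60 ends (back-to-back, no overlap); Strength 60 is clear from here.
Boxing Bootcamp starts exactly when Kettlebell Circuit ends (back-to-back, no overlap).
Overlapping pairs: Boxing Power & Cardio Express, Boxing Power & Stretch 30, Strength 60 & Stretch 30 — 3 in total.

3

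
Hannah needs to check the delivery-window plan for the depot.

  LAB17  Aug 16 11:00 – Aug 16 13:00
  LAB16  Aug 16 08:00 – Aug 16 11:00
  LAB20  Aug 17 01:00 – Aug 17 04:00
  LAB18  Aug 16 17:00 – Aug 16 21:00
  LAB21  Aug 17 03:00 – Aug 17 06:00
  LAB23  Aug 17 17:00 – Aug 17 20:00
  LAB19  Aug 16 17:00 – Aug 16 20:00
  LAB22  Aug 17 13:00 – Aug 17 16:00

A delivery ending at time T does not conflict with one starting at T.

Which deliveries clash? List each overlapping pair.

Two intervals overlap when each starts before the other ends.
Sorted by start: LAB16, LAB17, LAB18, LAB19, LAB20, LAB21, LAB22, LAB23.
LAB17 starts exactly when LAB16 ends (back-to-back, no overlap), so nothing later overlaps LAB16 either.
LAB18 starts after LAB17 ends, so nothing later overlaps LAB17 either.
LAB19 starts before LAB18 ends → LAB18 and LAB19 overlap.
LAB20 starts after LAB18 ends, so nothing later overlaps LAB18 either.
LAB20 starts after LAB19 ends, so nothing later overlaps LAB19 either.
LAB21 starts before LAB20 ends → LAB20 and LAB21 overlap.
LAB22 starts after LAB20 ends, so nothing later overlaps LAB20 either.
LAB22 starts after LAB21 ends, so nothing later overlaps LAB21 either.
LAB23 starts after LAB22 ends.

LAB18 & LAB19, LAB20 & LAB21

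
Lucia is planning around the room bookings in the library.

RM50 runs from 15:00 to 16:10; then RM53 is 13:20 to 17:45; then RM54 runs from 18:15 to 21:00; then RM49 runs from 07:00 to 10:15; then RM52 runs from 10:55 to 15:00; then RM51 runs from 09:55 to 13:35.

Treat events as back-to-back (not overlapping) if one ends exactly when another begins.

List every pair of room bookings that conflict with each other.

RM49 & RM51, RM50 & RM53, RM51 & RM52, RM51 & RM53, RM52 & RM53

Sorted by start: RM49, RM51, RM52, RM53, RM50, RM54.
RM51 starts before RM49 ends → RM49 and RM51 overlap.
RM52 starts after RM49 ends, so nothing later overlaps RM49 either.
RM52 starts before RM51 ends → RM51 and RM52 overlap.
RM53 starts before RM51 ends → RM51 and RM53 overlap.
RM50 starts after RM51 ends, so nothing later overlaps RM51 either.
RM53 starts before RM52 ends → RM52 and RM53 overlap.
RM50 starts exactly when RM52 ends (back-to-back, no overlap), so nothing later overlaps RM52 either.
RM50 starts before RM53 ends → RM53 and RM50 overlap.
RM54 starts after RM53 ends.
RM54 starts after RM50 ends.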